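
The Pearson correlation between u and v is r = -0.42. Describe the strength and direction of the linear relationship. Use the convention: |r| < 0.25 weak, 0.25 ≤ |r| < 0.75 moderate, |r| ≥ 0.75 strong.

moderate negative

r = -0.42 < 0 so the relationship is negative.
|r| = 0.42, which falls in the moderate range.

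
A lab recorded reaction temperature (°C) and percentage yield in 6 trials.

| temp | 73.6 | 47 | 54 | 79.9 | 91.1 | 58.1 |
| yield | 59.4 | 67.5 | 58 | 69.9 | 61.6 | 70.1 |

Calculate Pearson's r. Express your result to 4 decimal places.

-0.1289

n = 6, Σx = 403.7, Σy = 386.5, Σx² = 28600.79, Σy² = 25043.19, Σxy = 25945.92
nΣxy − ΣxΣy = 155675.52 − 156030.05 = -354.53
nΣx² − (Σx)² = 171604.74 − 162973.69 = 8631.05; nΣy² − (Σy)² = 150259.14 − 149382.25 = 876.89
r = -354.53 / √(8631.05 × 876.89) = -354.53 / 2751.0873 ≈ -0.1289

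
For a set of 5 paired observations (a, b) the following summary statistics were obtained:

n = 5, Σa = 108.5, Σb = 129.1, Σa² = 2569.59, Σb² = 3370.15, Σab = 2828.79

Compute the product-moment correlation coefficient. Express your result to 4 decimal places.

r = (nΣab − ΣaΣb) / √[(nΣa² − (Σa)²)(nΣb² − (Σb)²)]
Numerator: 5×2828.79 − 108.5×129.1 = 136.6
Denominator: √[(12847.95 − 11772.25)(16850.75 − 16666.81)] = √[1075.7 × 183.94] = 444.8194
r = 136.6 / 444.8194 ≈ 0.3071

0.3071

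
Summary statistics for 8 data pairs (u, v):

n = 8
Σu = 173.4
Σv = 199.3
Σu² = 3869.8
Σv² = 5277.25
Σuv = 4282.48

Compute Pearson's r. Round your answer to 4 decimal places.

-0.2003

r = (nΣuv − ΣuΣv) / √[(nΣu² − (Σu)²)(nΣv² − (Σv)²)]
Numerator: 8×4282.48 − 173.4×199.3 = -298.78
Denominator: √[(30958.4 − 30067.56)(42218 − 39720.49)] = √[890.84 × 2497.51] = 1491.6038
r = -298.78 / 1491.6038 ≈ -0.2003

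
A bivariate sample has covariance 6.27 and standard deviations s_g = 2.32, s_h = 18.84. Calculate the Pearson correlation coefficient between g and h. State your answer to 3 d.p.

r = Cov(g,h) / (s_g · s_h) = 6.27 / (2.32 × 18.84)
  = 6.27 / 43.7088 ≈ 0.143

0.143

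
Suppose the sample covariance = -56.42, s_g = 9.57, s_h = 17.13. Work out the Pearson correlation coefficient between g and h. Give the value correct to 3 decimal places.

r = Cov(g,h) / (s_g · s_h) = -56.42 / (9.57 × 17.13)
  = -56.42 / 163.9341 ≈ -0.344

-0.344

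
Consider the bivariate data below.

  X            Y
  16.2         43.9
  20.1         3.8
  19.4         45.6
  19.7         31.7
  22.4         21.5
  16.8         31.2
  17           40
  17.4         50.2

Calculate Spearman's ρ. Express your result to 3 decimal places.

Rank X: 1, 7, 5, 6, 8, 2, 3, 4
Rank Y: 6, 1, 7, 4, 2, 3, 5, 8
d = rank(X) − rank(Y): -5, 6, -2, 2, 6, -1, -2, -4; Σd² = 126
ρ = 1 − 6Σd² / [n(n²−1)] = 1 − 6×126 / (8×63) = 1 − 756/504 ≈ -0.500

-0.500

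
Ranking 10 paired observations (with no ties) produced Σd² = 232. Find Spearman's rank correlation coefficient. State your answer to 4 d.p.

ρ = 1 − 6Σd² / [n(n²−1)] = 1 − 6×232 / (10×99)
  = 1 − 1392/990 = 1 − 1.40606 ≈ -0.4061

-0.4061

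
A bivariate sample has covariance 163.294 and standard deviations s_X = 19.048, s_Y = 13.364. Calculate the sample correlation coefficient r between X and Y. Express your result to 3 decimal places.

0.641

r = Cov(X,Y) / (s_X · s_Y) = 163.294 / (19.048 × 13.364)
  = 163.294 / 254.5575 ≈ 0.641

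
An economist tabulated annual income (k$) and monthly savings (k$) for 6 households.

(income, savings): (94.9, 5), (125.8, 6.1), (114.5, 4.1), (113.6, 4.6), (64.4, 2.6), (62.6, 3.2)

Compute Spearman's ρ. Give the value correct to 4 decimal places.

0.7143

Rank income: 3, 6, 5, 4, 2, 1
Rank savings: 5, 6, 3, 4, 1, 2
d = rank(income) − rank(savings): -2, 0, 2, 0, 1, -1; Σd² = 10
ρ = 1 − 6Σd² / [n(n²−1)] = 1 − 6×10 / (6×35) = 1 − 60/210 ≈ 0.7143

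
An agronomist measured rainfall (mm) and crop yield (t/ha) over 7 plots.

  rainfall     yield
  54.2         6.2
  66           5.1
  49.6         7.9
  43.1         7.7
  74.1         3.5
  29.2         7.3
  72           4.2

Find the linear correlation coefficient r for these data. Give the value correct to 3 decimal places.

-0.882

n = 7, Σx = 388.2, Σy = 41.9, Σx² = 23138.86, Σy² = 269.33, Σxy = 2171.26
nΣxy − ΣxΣy = 15198.82 − 16265.58 = -1066.76
nΣx² − (Σx)² = 161972.02 − 150699.24 = 11272.78; nΣy² − (Σy)² = 1885.31 − 1755.61 = 129.7
r = -1066.76 / √(11272.78 × 129.7) = -1066.76 / 1209.1648 ≈ -0.882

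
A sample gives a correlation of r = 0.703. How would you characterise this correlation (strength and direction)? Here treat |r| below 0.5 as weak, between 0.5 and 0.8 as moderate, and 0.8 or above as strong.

r = 0.703 > 0 so the relationship is positive.
|r| = 0.703, which falls in the moderate range.

moderate positive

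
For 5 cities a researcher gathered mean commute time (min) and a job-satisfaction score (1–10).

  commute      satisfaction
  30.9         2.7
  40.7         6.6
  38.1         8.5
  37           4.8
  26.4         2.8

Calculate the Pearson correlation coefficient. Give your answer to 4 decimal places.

n = 5, Σx = 173.1, Σy = 25.4, Σx² = 6128.87, Σy² = 153.98, Σxy = 927.42
nΣxy − ΣxΣy = 4637.1 − 4396.74 = 240.36
nΣx² − (Σx)² = 30644.35 − 29963.61 = 680.74; nΣy² − (Σy)² = 769.9 − 645.16 = 124.74
r = 240.36 / √(680.74 × 124.74) = 240.36 / 291.4027 ≈ 0.8248

0.8248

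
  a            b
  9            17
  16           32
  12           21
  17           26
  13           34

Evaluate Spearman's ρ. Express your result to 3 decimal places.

Rank a: 1, 4, 2, 5, 3
Rank b: 1, 4, 2, 3, 5
d = rank(a) − rank(b): 0, 0, 0, 2, -2; Σd² = 8
ρ = 1 − 6Σd² / [n(n²−1)] = 1 − 6×8 / (5×24) = 1 − 48/120 ≈ 0.600

0.600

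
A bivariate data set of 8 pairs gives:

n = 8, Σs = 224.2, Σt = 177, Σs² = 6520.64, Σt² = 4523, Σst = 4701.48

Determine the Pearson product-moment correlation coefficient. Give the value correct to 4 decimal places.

-0.6822

r = (nΣst − ΣsΣt) / √[(nΣs² − (Σs)²)(nΣt² − (Σt)²)]
Numerator: 8×4701.48 − 224.2×177 = -2071.56
Denominator: √[(52165.12 − 50265.64)(36184 − 31329)] = √[1899.48 × 4855] = 3036.7706
r = -2071.56 / 3036.7706 ≈ -0.6822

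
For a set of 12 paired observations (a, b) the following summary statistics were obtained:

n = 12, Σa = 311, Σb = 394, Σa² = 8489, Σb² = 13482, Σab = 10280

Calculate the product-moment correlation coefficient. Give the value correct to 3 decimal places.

0.142

r = (nΣab − ΣaΣb) / √[(nΣa² − (Σa)²)(nΣb² − (Σb)²)]
Numerator: 12×10280 − 311×394 = 826
Denominator: √[(101868 − 96721)(161784 − 155236)] = √[5147 × 6548] = 5805.3903
r = 826 / 5805.3903 ≈ 0.142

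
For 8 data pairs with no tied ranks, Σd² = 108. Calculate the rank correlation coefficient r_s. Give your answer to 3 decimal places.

-0.286

ρ = 1 − 6Σd² / [n(n²−1)] = 1 − 6×108 / (8×63)
  = 1 − 648/504 = 1 − 1.2857 ≈ -0.286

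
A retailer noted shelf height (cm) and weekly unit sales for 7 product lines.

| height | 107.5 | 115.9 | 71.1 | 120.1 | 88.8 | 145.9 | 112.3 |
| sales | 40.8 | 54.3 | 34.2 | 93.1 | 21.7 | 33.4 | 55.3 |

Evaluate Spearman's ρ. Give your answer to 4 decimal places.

0.3571

Rank height: 3, 5, 1, 6, 2, 7, 4
Rank sales: 4, 5, 3, 7, 1, 2, 6
d = rank(height) − rank(sales): -1, 0, -2, -1, 1, 5, -2; Σd² = 36
ρ = 1 − 6Σd² / [n(n²−1)] = 1 − 6×36 / (7×48) = 1 − 216/336 ≈ 0.3571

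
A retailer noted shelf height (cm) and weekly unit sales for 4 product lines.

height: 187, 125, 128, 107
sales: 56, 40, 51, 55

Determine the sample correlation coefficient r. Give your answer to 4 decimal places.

n = 4, Σx = 547, Σy = 202, Σx² = 78427, Σy² = 10362, Σxy = 27885
nΣxy − ΣxΣy = 111540 − 110494 = 1046
nΣx² − (Σx)² = 313708 − 299209 = 14499; nΣy² − (Σy)² = 41448 − 40804 = 644
r = 1046 / √(14499 × 644) = 1046 / 3055.7088 ≈ 0.3423

0.3423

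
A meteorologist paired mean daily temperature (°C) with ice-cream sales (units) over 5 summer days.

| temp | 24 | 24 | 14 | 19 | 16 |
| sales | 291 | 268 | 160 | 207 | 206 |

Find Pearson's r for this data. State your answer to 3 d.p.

0.961

n = 5, Σx = 97, Σy = 1132, Σx² = 1965, Σy² = 267390, Σxy = 22885
nΣxy − ΣxΣy = 114425 − 109804 = 4621
nΣx² − (Σx)² = 9825 − 9409 = 416; nΣy² − (Σy)² = 1336950 − 1281424 = 55526
r = 4621 / √(416 × 55526) = 4621 / 4806.1228 ≈ 0.961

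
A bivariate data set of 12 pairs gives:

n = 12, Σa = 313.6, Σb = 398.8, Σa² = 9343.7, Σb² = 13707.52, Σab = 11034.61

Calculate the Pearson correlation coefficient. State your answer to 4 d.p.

r = (nΣab − ΣaΣb) / √[(nΣa² − (Σa)²)(nΣb² − (Σb)²)]
Numerator: 12×11034.61 − 313.6×398.8 = 7351.64
Denominator: √[(112124.4 − 98344.96)(164490.24 − 159041.44)] = √[13779.44 × 5448.8] = 8664.9531
r = 7351.64 / 8664.9531 ≈ 0.8484

0.8484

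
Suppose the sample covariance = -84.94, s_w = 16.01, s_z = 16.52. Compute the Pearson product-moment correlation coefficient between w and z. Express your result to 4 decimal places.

-0.3212

r = Cov(w,z) / (s_w · s_z) = -84.94 / (16.01 × 16.52)
  = -84.94 / 264.4852 ≈ -0.3212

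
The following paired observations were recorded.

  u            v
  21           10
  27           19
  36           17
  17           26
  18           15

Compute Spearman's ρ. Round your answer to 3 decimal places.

Rank u: 3, 4, 5, 1, 2
Rank v: 1, 4, 3, 5, 2
d = rank(u) − rank(v): 2, 0, 2, -4, 0; Σd² = 24
ρ = 1 − 6Σd² / [n(n²−1)] = 1 − 6×24 / (5×24) = 1 − 144/120 ≈ -0.200

-0.200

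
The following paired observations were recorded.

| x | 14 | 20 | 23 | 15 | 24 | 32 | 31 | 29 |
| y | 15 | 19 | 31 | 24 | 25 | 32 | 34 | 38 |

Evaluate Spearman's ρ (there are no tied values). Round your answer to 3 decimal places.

0.857

Rank x: 1, 3, 4, 2, 5, 8, 7, 6
Rank y: 1, 2, 5, 3, 4, 6, 7, 8
d = rank(x) − rank(y): 0, 1, -1, -1, 1, 2, 0, -2; Σd² = 12
ρ = 1 − 6Σd² / [n(n²−1)] = 1 − 6×12 / (8×63) = 1 − 72/504 ≈ 0.857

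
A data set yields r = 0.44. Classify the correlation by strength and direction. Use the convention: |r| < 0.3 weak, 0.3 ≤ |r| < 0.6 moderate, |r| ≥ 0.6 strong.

r = 0.44 > 0 so the relationship is positive.
|r| = 0.44, which falls in the moderate range.

moderate positive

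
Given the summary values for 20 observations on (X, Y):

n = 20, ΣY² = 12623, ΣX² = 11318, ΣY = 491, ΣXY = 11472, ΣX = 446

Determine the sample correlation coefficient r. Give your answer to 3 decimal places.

r = (nΣXY − ΣXΣY) / √[(nΣX² − (ΣX)²)(nΣY² − (ΣY)²)]
Numerator: 20×11472 − 446×491 = 10454
Denominator: √[(226360 − 198916)(252460 − 241081)] = √[27444 × 11379] = 17671.5952
r = 10454 / 17671.5952 ≈ 0.592

0.592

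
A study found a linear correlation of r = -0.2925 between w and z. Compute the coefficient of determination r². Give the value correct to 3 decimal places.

0.086

r² = (-0.2925)² = 0.086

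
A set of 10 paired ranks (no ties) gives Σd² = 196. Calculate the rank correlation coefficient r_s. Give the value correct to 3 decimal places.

ρ = 1 − 6Σd² / [n(n²−1)] = 1 − 6×196 / (10×99)
  = 1 − 1176/990 = 1 − 1.1879 ≈ -0.188

-0.188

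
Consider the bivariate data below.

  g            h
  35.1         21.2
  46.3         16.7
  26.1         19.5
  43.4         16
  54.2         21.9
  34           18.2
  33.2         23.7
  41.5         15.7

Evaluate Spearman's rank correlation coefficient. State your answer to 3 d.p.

-0.262

Rank g: 4, 7, 1, 6, 8, 3, 2, 5
Rank h: 6, 3, 5, 2, 7, 4, 8, 1
d = rank(g) − rank(h): -2, 4, -4, 4, 1, -1, -6, 4; Σd² = 106
ρ = 1 − 6Σd² / [n(n²−1)] = 1 − 6×106 / (8×63) = 1 − 636/504 ≈ -0.262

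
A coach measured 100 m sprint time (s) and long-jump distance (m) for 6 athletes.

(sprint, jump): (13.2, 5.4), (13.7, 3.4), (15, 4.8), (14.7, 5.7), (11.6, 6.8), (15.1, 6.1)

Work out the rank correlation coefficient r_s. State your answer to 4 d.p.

-0.1429

Rank sprint: 2, 3, 5, 4, 1, 6
Rank jump: 3, 1, 2, 4, 6, 5
d = rank(sprint) − rank(jump): -1, 2, 3, 0, -5, 1; Σd² = 40
ρ = 1 − 6Σd² / [n(n²−1)] = 1 − 6×40 / (6×35) = 1 − 240/210 ≈ -0.1429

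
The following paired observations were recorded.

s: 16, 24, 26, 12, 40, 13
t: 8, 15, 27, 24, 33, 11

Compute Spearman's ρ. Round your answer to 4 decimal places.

0.6000

Rank s: 3, 4, 5, 1, 6, 2
Rank t: 1, 3, 5, 4, 6, 2
d = rank(s) − rank(t): 2, 1, 0, -3, 0, 0; Σd² = 14
ρ = 1 − 6Σd² / [n(n²−1)] = 1 − 6×14 / (6×35) = 1 − 84/210 ≈ 0.6000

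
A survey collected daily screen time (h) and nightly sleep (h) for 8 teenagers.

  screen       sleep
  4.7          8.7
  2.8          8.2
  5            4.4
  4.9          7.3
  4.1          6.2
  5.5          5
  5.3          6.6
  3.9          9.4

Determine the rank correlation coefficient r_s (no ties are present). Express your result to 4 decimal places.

Rank screen: 4, 1, 6, 5, 3, 8, 7, 2
Rank sleep: 7, 6, 1, 5, 3, 2, 4, 8
d = rank(screen) − rank(sleep): -3, -5, 5, 0, 0, 6, 3, -6; Σd² = 140
ρ = 1 − 6Σd² / [n(n²−1)] = 1 − 6×140 / (8×63) = 1 − 840/504 ≈ -0.6667

-0.6667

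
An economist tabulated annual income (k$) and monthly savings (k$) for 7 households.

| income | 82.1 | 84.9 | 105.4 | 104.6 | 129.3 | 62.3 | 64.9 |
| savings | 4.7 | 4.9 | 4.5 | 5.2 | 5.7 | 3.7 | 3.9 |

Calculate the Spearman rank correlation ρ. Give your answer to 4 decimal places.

Rank income: 3, 4, 6, 5, 7, 1, 2
Rank savings: 4, 5, 3, 6, 7, 1, 2
d = rank(income) − rank(savings): -1, -1, 3, -1, 0, 0, 0; Σd² = 12
ρ = 1 − 6Σd² / [n(n²−1)] = 1 − 6×12 / (7×48) = 1 − 72/336 ≈ 0.7857

0.7857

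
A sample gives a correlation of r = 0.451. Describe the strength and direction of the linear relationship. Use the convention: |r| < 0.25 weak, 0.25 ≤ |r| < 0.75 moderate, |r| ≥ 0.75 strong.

moderate positive

r = 0.451 > 0 so the relationship is positive.
|r| = 0.451, which falls in the moderate range.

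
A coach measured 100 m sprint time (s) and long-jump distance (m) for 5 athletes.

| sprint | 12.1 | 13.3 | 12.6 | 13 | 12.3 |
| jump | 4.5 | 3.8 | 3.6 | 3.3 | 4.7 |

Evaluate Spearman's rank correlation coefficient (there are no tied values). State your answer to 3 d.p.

-0.600

Rank sprint: 1, 5, 3, 4, 2
Rank jump: 4, 3, 2, 1, 5
d = rank(sprint) − rank(jump): -3, 2, 1, 3, -3; Σd² = 32
ρ = 1 − 6Σd² / [n(n²−1)] = 1 − 6×32 / (5×24) = 1 − 192/120 ≈ -0.600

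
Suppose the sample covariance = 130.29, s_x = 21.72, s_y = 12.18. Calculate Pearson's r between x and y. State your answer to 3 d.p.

0.492

r = Cov(x,y) / (s_x · s_y) = 130.29 / (21.72 × 12.18)
  = 130.29 / 264.5496 ≈ 0.492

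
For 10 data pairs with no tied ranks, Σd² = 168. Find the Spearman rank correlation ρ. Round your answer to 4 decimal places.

-0.0182

ρ = 1 − 6Σd² / [n(n²−1)] = 1 − 6×168 / (10×99)
  = 1 − 1008/990 = 1 − 1.01818 ≈ -0.0182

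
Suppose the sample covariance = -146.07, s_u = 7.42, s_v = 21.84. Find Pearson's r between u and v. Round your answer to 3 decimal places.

-0.901

r = Cov(u,v) / (s_u · s_v) = -146.07 / (7.42 × 21.84)
  = -146.07 / 162.0528 ≈ -0.901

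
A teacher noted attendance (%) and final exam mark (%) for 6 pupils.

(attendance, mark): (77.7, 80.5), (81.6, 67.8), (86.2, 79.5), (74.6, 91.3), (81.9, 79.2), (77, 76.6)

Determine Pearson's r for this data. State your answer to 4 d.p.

-0.4863

n = 6, Σx = 479, Σy = 474.9, Σx² = 38328.06, Σy² = 37873.23, Σxy = 37835.89
nΣxy − ΣxΣy = 227015.34 − 227477.1 = -461.76
nΣx² − (Σx)² = 229968.36 − 229441 = 527.36; nΣy² − (Σy)² = 227239.38 − 225530.01 = 1709.37
r = -461.76 / √(527.36 × 1709.37) = -461.76 / 949.4490 ≈ -0.4863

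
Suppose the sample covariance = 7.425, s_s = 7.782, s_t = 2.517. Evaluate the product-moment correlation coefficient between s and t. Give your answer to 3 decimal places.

0.379

r = Cov(s,t) / (s_s · s_t) = 7.425 / (7.782 × 2.517)
  = 7.425 / 19.5873 ≈ 0.379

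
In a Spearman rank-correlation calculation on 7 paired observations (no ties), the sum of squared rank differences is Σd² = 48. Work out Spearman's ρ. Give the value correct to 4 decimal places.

0.1429

ρ = 1 − 6Σd² / [n(n²−1)] = 1 − 6×48 / (7×48)
  = 1 − 288/336 = 1 − 0.85714 ≈ 0.1429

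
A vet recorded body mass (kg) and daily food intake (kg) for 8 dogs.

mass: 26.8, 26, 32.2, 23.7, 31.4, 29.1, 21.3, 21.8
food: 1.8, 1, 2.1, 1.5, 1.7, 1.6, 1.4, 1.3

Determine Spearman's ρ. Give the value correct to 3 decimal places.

0.762

Rank mass: 5, 4, 8, 3, 7, 6, 1, 2
Rank food: 7, 1, 8, 4, 6, 5, 3, 2
d = rank(mass) − rank(food): -2, 3, 0, -1, 1, 1, -2, 0; Σd² = 20
ρ = 1 − 6Σd² / [n(n²−1)] = 1 − 6×20 / (8×63) = 1 − 120/504 ≈ 0.762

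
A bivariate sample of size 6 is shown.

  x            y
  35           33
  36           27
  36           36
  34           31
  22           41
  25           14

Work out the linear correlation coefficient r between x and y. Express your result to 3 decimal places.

n = 6, Σx = 188, Σy = 182, Σx² = 6082, Σy² = 5952, Σxy = 5729
nΣxy − ΣxΣy = 34374 − 34216 = 158
nΣx² − (Σx)² = 36492 − 35344 = 1148; nΣy² − (Σy)² = 35712 − 33124 = 2588
r = 158 / √(1148 × 2588) = 158 / 1723.6659 ≈ 0.092

0.092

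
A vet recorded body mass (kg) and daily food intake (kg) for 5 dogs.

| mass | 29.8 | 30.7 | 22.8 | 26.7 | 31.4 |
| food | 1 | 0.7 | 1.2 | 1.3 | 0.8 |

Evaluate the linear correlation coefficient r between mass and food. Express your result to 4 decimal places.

-0.8064

n = 5, Σx = 141.4, Σy = 5, Σx² = 4049.22, Σy² = 5.26, Σxy = 138.48
nΣxy − ΣxΣy = 692.4 − 707 = -14.6
nΣx² − (Σx)² = 20246.1 − 19993.96 = 252.14; nΣy² − (Σy)² = 26.3 − 25 = 1.3
r = -14.6 / √(252.14 × 1.3) = -14.6 / 18.1048 ≈ -0.8064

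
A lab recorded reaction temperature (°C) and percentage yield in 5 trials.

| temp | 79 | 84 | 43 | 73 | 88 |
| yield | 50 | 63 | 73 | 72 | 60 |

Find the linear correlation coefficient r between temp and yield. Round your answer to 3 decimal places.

-0.627

n = 5, Σx = 367, Σy = 318, Σx² = 28219, Σy² = 20582, Σxy = 22917
nΣxy − ΣxΣy = 114585 − 116706 = -2121
nΣx² − (Σx)² = 141095 − 134689 = 6406; nΣy² − (Σy)² = 102910 − 101124 = 1786
r = -2121 / √(6406 × 1786) = -2121 / 3382.4719 ≈ -0.627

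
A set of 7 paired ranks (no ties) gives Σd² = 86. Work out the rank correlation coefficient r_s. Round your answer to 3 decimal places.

ρ = 1 − 6Σd² / [n(n²−1)] = 1 − 6×86 / (7×48)
  = 1 − 516/336 = 1 − 1.5357 ≈ -0.536

-0.536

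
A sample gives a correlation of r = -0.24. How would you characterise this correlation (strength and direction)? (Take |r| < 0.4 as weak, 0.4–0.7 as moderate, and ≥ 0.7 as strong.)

weak negative

r = -0.24 < 0 so the relationship is negative.
|r| = 0.24, which falls in the weak range.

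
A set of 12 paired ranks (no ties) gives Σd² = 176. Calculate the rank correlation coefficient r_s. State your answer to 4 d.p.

0.3846

ρ = 1 − 6Σd² / [n(n²−1)] = 1 − 6×176 / (12×143)
  = 1 − 1056/1716 = 1 − 0.61538 ≈ 0.3846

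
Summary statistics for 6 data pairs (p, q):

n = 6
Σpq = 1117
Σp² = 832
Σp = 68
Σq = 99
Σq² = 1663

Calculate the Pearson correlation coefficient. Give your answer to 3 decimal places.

r = (nΣpq − ΣpΣq) / √[(nΣp² − (Σp)²)(nΣq² − (Σq)²)]
Numerator: 6×1117 − 68×99 = -30
Denominator: √[(4992 − 4624)(9978 − 9801)] = √[368 × 177] = 255.2176
r = -30 / 255.2176 ≈ -0.118

-0.118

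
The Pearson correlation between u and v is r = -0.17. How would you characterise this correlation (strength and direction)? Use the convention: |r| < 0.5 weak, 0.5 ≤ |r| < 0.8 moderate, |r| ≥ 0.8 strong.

weak negative

r = -0.17 < 0 so the relationship is negative.
|r| = 0.17, which falls in the weak range.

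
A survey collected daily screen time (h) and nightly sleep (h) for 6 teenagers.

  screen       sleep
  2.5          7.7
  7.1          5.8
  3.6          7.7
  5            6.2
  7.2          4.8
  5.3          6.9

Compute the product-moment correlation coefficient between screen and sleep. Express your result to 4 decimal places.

-0.9174

n = 6, Σx = 30.7, Σy = 39.1, Σx² = 174.55, Σy² = 261.31, Σxy = 190.28
nΣxy − ΣxΣy = 1141.68 − 1200.37 = -58.69
nΣx² − (Σx)² = 1047.3 − 942.49 = 104.81; nΣy² − (Σy)² = 1567.86 − 1528.81 = 39.05
r = -58.69 / √(104.81 × 39.05) = -58.69 / 63.9752 ≈ -0.9174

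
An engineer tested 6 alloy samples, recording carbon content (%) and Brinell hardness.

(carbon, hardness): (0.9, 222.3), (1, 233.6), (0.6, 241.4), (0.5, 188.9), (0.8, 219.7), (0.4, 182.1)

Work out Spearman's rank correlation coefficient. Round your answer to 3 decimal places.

Rank carbon: 5, 6, 3, 2, 4, 1
Rank hardness: 4, 5, 6, 2, 3, 1
d = rank(carbon) − rank(hardness): 1, 1, -3, 0, 1, 0; Σd² = 12
ρ = 1 − 6Σd² / [n(n²−1)] = 1 − 6×12 / (6×35) = 1 − 72/210 ≈ 0.657

0.657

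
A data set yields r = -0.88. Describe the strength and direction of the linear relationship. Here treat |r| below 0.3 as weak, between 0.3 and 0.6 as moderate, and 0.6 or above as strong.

strong negative

r = -0.88 < 0 so the relationship is negative.
|r| = 0.88, which falls in the strong range.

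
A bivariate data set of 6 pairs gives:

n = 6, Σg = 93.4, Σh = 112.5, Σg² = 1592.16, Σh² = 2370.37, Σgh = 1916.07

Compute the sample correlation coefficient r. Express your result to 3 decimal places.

r = (nΣgh − ΣgΣh) / √[(nΣg² − (Σg)²)(nΣh² − (Σh)²)]
Numerator: 6×1916.07 − 93.4×112.5 = 988.92
Denominator: √[(9552.96 − 8723.56)(14222.22 − 12656.25)] = √[829.4 × 1565.97] = 1139.6559
r = 988.92 / 1139.6559 ≈ 0.868

0.868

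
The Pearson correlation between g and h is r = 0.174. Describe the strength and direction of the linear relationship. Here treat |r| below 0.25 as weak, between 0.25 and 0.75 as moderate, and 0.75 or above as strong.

r = 0.174 > 0 so the relationship is positive.
|r| = 0.174, which falls in the weak range.

weak positive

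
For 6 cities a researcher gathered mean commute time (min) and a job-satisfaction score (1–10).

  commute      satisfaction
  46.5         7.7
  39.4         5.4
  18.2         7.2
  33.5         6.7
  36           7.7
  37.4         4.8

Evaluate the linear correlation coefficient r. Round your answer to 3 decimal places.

n = 6, Σx = 211, Σy = 39.5, Σx² = 7862.86, Σy² = 267.51, Σxy = 1383.02
nΣxy − ΣxΣy = 8298.12 − 8334.5 = -36.38
nΣx² − (Σx)² = 47177.16 − 44521 = 2656.16; nΣy² − (Σy)² = 1605.06 − 1560.25 = 44.81
r = -36.38 / √(2656.16 × 44.81) = -36.38 / 344.9964 ≈ -0.105

-0.105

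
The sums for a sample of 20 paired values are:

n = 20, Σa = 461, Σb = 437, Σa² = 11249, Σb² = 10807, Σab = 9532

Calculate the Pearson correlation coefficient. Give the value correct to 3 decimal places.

-0.611

r = (nΣab − ΣaΣb) / √[(nΣa² − (Σa)²)(nΣb² − (Σb)²)]
Numerator: 20×9532 − 461×437 = -10817
Denominator: √[(224980 − 212521)(216140 − 190969)] = √[12459 × 25171] = 17708.9099
r = -10817 / 17708.9099 ≈ -0.611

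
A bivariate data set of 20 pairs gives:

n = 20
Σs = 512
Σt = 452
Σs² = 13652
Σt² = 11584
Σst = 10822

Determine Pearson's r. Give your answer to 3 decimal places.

r = (nΣst − ΣsΣt) / √[(nΣs² − (Σs)²)(nΣt² − (Σt)²)]
Numerator: 20×10822 − 512×452 = -14984
Denominator: √[(273040 − 262144)(231680 − 204304)] = √[10896 × 27376] = 17271.0421
r = -14984 / 17271.0421 ≈ -0.868

-0.868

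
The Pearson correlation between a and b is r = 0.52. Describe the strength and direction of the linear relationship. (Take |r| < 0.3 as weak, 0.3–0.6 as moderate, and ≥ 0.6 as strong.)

r = 0.52 > 0 so the relationship is positive.
|r| = 0.52, which falls in the moderate range.

moderate positive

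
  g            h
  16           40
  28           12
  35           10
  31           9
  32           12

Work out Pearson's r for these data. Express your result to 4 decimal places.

-0.9503

n = 5, Σg = 142, Σh = 83, Σg² = 4250, Σh² = 2069, Σgh = 1989
nΣgh − ΣgΣh = 9945 − 11786 = -1841
nΣg² − (Σg)² = 21250 − 20164 = 1086; nΣh² − (Σh)² = 10345 − 6889 = 3456
r = -1841 / √(1086 × 3456) = -1841 / 1937.3219 ≈ -0.9503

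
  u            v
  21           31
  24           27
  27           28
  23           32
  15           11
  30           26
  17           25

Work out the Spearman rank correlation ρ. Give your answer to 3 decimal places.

0.357

Rank u: 3, 5, 6, 4, 1, 7, 2
Rank v: 6, 4, 5, 7, 1, 3, 2
d = rank(u) − rank(v): -3, 1, 1, -3, 0, 4, 0; Σd² = 36
ρ = 1 − 6Σd² / [n(n²−1)] = 1 − 6×36 / (7×48) = 1 − 216/336 ≈ 0.357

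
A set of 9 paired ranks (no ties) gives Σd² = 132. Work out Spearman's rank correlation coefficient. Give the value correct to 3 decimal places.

-0.100

ρ = 1 − 6Σd² / [n(n²−1)] = 1 − 6×132 / (9×80)
  = 1 − 792/720 = 1 − 1.1000 ≈ -0.100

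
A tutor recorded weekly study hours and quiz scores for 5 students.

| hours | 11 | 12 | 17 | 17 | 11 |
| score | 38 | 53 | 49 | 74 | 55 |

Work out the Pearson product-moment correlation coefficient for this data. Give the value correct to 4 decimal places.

n = 5, Σx = 68, Σy = 269, Σx² = 964, Σy² = 15155, Σxy = 3750
nΣxy − ΣxΣy = 18750 − 18292 = 458
nΣx² − (Σx)² = 4820 − 4624 = 196; nΣy² − (Σy)² = 75775 − 72361 = 3414
r = 458 / √(196 × 3414) = 458 / 818.0122 ≈ 0.5599

0.5599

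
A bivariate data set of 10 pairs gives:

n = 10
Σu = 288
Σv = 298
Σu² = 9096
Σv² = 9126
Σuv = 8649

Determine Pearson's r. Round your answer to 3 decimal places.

r = (nΣuv − ΣuΣv) / √[(nΣu² − (Σu)²)(nΣv² − (Σv)²)]
Numerator: 10×8649 − 288×298 = 666
Denominator: √[(90960 − 82944)(91260 − 88804)] = √[8016 × 2456] = 4437.0368
r = 666 / 4437.0368 ≈ 0.150

0.150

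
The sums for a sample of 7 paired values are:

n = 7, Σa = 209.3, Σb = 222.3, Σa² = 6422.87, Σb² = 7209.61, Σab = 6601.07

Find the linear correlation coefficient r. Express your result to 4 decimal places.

r = (nΣab − ΣaΣb) / √[(nΣa² − (Σa)²)(nΣb² − (Σb)²)]
Numerator: 7×6601.07 − 209.3×222.3 = -319.9
Denominator: √[(44960.09 − 43806.49)(50467.27 − 49417.29)] = √[1153.6 × 1049.98] = 1100.5712
r = -319.9 / 1100.5712 ≈ -0.2907

-0.2907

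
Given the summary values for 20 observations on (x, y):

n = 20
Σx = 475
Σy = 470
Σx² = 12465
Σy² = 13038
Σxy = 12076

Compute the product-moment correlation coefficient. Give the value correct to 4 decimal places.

r = (nΣxy − ΣxΣy) / √[(nΣx² − (Σx)²)(nΣy² − (Σy)²)]
Numerator: 20×12076 − 475×470 = 18270
Denominator: √[(249300 − 225625)(260760 − 220900)] = √[23675 × 39860] = 30719.4645
r = 18270 / 30719.4645 ≈ 0.5947

0.5947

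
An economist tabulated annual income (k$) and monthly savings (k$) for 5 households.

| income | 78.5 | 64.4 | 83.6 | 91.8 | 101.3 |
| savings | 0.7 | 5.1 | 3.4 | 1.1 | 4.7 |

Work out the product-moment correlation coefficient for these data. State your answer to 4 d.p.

n = 5, Σx = 419.6, Σy = 15, Σx² = 35987.5, Σy² = 61.36, Σxy = 1244.72
nΣxy − ΣxΣy = 6223.6 − 6294 = -70.4
nΣx² − (Σx)² = 179937.5 − 176064.16 = 3873.34; nΣy² − (Σy)² = 306.8 − 225 = 81.8
r = -70.4 / √(3873.34 × 81.8) = -70.4 / 562.8847 ≈ -0.1251

-0.1251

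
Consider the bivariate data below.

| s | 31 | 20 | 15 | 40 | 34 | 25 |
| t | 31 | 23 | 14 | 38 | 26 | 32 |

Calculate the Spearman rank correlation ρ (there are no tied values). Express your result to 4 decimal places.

Rank s: 4, 2, 1, 6, 5, 3
Rank t: 4, 2, 1, 6, 3, 5
d = rank(s) − rank(t): 0, 0, 0, 0, 2, -2; Σd² = 8
ρ = 1 − 6Σd² / [n(n²−1)] = 1 − 6×8 / (6×35) = 1 − 48/210 ≈ 0.7714

0.7714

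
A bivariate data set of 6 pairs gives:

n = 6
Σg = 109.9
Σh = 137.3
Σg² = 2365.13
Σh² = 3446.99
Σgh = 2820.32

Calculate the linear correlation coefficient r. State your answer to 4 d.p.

r = (nΣgh − ΣgΣh) / √[(nΣg² − (Σg)²)(nΣh² − (Σh)²)]
Numerator: 6×2820.32 − 109.9×137.3 = 1832.65
Denominator: √[(14190.78 − 12078.01)(20681.94 − 18851.29)] = √[2112.77 × 1830.65] = 1966.6577
r = 1832.65 / 1966.6577 ≈ 0.9319

0.9319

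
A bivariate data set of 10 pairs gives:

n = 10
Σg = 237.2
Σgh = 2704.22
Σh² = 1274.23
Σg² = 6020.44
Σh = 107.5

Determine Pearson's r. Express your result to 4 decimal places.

r = (nΣgh − ΣgΣh) / √[(nΣg² − (Σg)²)(nΣh² − (Σh)²)]
Numerator: 10×2704.22 − 237.2×107.5 = 1543.2
Denominator: √[(60204.4 − 56263.84)(12742.3 − 11556.25)] = √[3940.56 × 1186.05] = 2161.8745
r = 1543.2 / 2161.8745 ≈ 0.7138

0.7138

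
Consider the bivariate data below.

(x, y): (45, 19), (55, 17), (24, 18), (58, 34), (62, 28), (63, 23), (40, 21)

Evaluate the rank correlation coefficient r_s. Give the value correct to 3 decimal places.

Rank x: 3, 4, 1, 5, 6, 7, 2
Rank y: 3, 1, 2, 7, 6, 5, 4
d = rank(x) − rank(y): 0, 3, -1, -2, 0, 2, -2; Σd² = 22
ρ = 1 − 6Σd² / [n(n²−1)] = 1 − 6×22 / (7×48) = 1 − 132/336 ≈ 0.607

0.607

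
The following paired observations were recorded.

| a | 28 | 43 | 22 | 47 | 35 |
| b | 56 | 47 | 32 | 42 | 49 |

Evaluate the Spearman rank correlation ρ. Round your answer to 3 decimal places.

Rank a: 2, 4, 1, 5, 3
Rank b: 5, 3, 1, 2, 4
d = rank(a) − rank(b): -3, 1, 0, 3, -1; Σd² = 20
ρ = 1 − 6Σd² / [n(n²−1)] = 1 − 6×20 / (5×24) = 1 − 120/120 ≈ 0.000

0.000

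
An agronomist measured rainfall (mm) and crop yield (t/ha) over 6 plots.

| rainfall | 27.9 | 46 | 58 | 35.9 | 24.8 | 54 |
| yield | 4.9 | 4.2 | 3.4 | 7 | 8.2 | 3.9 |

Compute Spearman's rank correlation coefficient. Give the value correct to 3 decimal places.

-0.943

Rank rainfall: 2, 4, 6, 3, 1, 5
Rank yield: 4, 3, 1, 5, 6, 2
d = rank(rainfall) − rank(yield): -2, 1, 5, -2, -5, 3; Σd² = 68
ρ = 1 − 6Σd² / [n(n²−1)] = 1 − 6×68 / (6×35) = 1 − 408/210 ≈ -0.943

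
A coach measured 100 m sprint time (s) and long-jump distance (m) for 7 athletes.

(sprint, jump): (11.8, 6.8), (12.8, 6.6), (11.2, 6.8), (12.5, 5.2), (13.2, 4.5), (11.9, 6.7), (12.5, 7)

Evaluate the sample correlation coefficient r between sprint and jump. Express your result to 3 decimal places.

-0.640

n = 7, Σx = 85.9, Σy = 43.6, Σx² = 1056.87, Σy² = 277.22, Σxy = 532.51
nΣxy − ΣxΣy = 3727.57 − 3745.24 = -17.67
nΣx² − (Σx)² = 7398.09 − 7378.81 = 19.28; nΣy² − (Σy)² = 1940.54 − 1900.96 = 39.58
r = -17.67 / √(19.28 × 39.58) = -17.67 / 27.6243 ≈ -0.640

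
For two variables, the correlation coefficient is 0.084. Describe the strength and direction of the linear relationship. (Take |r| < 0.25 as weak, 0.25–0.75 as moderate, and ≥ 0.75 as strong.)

weak positive

r = 0.084 > 0 so the relationship is positive.
|r| = 0.084, which falls in the weak range.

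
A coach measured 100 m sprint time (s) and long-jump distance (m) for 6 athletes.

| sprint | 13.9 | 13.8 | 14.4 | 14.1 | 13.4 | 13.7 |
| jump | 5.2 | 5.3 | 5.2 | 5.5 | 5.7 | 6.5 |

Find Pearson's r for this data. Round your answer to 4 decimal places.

-0.4970

n = 6, Σx = 83.3, Σy = 33.4, Σx² = 1157.07, Σy² = 187.16, Σxy = 463.28
nΣxy − ΣxΣy = 2779.68 − 2782.22 = -2.54
nΣx² − (Σx)² = 6942.42 − 6938.89 = 3.53; nΣy² − (Σy)² = 1122.96 − 1115.56 = 7.4
r = -2.54 / √(3.53 × 7.4) = -2.54 / 5.1110 ≈ -0.4970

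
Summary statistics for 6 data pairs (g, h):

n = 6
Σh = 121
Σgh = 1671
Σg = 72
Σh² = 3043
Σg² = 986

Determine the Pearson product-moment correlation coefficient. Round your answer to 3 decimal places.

r = (nΣgh − ΣgΣh) / √[(nΣg² − (Σg)²)(nΣh² − (Σh)²)]
Numerator: 6×1671 − 72×121 = 1314
Denominator: √[(5916 − 5184)(18258 − 14641)] = √[732 × 3617] = 1627.1583
r = 1314 / 1627.1583 ≈ 0.808

0.808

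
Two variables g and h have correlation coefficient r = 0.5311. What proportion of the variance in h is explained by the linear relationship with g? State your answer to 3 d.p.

r² = (0.5311)² = 0.282

0.282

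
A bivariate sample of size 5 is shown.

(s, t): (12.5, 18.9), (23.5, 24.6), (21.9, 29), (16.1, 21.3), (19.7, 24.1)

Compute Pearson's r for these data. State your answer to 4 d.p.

n = 5, Σs = 93.7, Σt = 117.9, Σs² = 1835.41, Σt² = 2837.87, Σst = 2267.15
nΣst − ΣsΣt = 11335.75 − 11047.23 = 288.52
nΣs² − (Σs)² = 9177.05 − 8779.69 = 397.36; nΣt² − (Σt)² = 14189.35 − 13900.41 = 288.94
r = 288.52 / √(397.36 × 288.94) = 288.52 / 338.8410 ≈ 0.8515

0.8515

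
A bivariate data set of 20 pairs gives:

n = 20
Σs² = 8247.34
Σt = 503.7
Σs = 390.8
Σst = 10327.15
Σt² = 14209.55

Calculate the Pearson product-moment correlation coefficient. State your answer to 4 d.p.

0.5024

r = (nΣst − ΣsΣt) / √[(nΣs² − (Σs)²)(nΣt² − (Σt)²)]
Numerator: 20×10327.15 − 390.8×503.7 = 9697.04
Denominator: √[(164946.8 − 152724.64)(284191 − 253713.69)] = √[12222.16 × 30477.31] = 19300.2217
r = 9697.04 / 19300.2217 ≈ 0.5024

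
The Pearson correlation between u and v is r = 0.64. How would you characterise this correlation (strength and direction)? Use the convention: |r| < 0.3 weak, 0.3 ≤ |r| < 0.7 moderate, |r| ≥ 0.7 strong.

r = 0.64 > 0 so the relationship is positive.
|r| = 0.64, which falls in the moderate range.

moderate positive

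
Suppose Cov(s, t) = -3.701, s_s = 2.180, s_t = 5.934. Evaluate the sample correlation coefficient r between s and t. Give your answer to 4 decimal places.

r = Cov(s,t) / (s_s · s_t) = -3.701 / (2.180 × 5.934)
  = -3.701 / 12.9361 ≈ -0.2861

-0.2861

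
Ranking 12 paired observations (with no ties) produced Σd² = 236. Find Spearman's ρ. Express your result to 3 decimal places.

ρ = 1 − 6Σd² / [n(n²−1)] = 1 − 6×236 / (12×143)
  = 1 − 1416/1716 = 1 − 0.8252 ≈ 0.175

0.175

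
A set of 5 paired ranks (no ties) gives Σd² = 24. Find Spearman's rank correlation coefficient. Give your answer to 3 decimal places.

ρ = 1 − 6Σd² / [n(n²−1)] = 1 − 6×24 / (5×24)
  = 1 − 144/120 = 1 − 1.2000 ≈ -0.200

-0.200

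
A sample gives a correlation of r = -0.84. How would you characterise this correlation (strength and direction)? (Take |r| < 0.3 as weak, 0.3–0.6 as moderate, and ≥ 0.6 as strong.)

r = -0.84 < 0 so the relationship is negative.
|r| = 0.84, which falls in the strong range.

strong negative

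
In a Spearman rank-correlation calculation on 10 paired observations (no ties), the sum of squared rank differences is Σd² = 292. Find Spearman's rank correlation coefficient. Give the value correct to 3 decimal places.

ρ = 1 − 6Σd² / [n(n²−1)] = 1 − 6×292 / (10×99)
  = 1 − 1752/990 = 1 − 1.7697 ≈ -0.770

-0.770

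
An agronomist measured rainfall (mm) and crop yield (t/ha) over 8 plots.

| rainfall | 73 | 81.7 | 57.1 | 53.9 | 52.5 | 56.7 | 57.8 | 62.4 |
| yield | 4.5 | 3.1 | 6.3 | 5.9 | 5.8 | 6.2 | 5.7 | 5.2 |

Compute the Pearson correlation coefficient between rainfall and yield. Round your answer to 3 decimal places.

-0.950

n = 8, Σx = 495.1, Σy = 42.7, Σx² = 31375.25, Σy² = 235.97, Σxy = 2569.49
nΣxy − ΣxΣy = 20555.92 − 21140.77 = -584.85
nΣx² − (Σx)² = 251002 − 245124.01 = 5877.99; nΣy² − (Σy)² = 1887.76 − 1823.29 = 64.47
r = -584.85 / √(5877.99 × 64.47) = -584.85 / 615.5924 ≈ -0.950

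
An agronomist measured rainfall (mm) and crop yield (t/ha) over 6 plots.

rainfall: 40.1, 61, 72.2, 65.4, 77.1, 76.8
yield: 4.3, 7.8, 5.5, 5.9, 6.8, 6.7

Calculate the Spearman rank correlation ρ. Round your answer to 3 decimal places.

0.371

Rank rainfall: 1, 2, 4, 3, 6, 5
Rank yield: 1, 6, 2, 3, 5, 4
d = rank(rainfall) − rank(yield): 0, -4, 2, 0, 1, 1; Σd² = 22
ρ = 1 − 6Σd² / [n(n²−1)] = 1 − 6×22 / (6×35) = 1 − 132/210 ≈ 0.371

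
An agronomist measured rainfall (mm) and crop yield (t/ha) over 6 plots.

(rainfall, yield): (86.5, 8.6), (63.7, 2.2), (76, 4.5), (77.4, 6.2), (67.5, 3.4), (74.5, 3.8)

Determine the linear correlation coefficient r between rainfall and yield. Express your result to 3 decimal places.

n = 6, Σx = 445.6, Σy = 28.7, Σx² = 33413.2, Σy² = 163.49, Σxy = 2218.52
nΣxy − ΣxΣy = 13311.12 − 12788.72 = 522.4
nΣx² − (Σx)² = 200479.2 − 198559.36 = 1919.84; nΣy² − (Σy)² = 980.94 − 823.69 = 157.25
r = 522.4 / √(1919.84 × 157.25) = 522.4 / 549.4496 ≈ 0.951

0.951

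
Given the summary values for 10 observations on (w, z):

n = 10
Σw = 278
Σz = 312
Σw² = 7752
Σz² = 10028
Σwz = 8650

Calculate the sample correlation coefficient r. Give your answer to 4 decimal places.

-0.2835

r = (nΣwz − ΣwΣz) / √[(nΣw² − (Σw)²)(nΣz² − (Σz)²)]
Numerator: 10×8650 − 278×312 = -236
Denominator: √[(77520 − 77284)(100280 − 97344)] = √[236 × 2936] = 832.4037
r = -236 / 832.4037 ≈ -0.2835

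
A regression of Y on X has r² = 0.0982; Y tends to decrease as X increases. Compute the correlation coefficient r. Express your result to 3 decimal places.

|r| = √0.0982 = 0.313
The association is negative, so r = −0.313.

-0.313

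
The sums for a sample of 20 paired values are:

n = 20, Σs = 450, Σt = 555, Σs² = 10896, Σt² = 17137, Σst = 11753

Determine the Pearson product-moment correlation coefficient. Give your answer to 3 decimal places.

r = (nΣst − ΣsΣt) / √[(nΣs² − (Σs)²)(nΣt² − (Σt)²)]
Numerator: 20×11753 − 450×555 = -14690
Denominator: √[(217920 − 202500)(342740 − 308025)] = √[15420 × 34715] = 23136.6657
r = -14690 / 23136.6657 ≈ -0.635

-0.635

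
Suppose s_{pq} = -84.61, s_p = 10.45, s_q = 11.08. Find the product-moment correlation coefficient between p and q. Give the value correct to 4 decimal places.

r = Cov(p,q) / (s_p · s_q) = -84.61 / (10.45 × 11.08)
  = -84.61 / 115.7860 ≈ -0.7307

-0.7307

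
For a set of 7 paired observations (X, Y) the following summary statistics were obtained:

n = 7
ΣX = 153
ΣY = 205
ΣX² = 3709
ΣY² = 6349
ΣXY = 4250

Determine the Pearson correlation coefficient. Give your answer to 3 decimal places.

r = (nΣXY − ΣXΣY) / √[(nΣX² − (ΣX)²)(nΣY² − (ΣY)²)]
Numerator: 7×4250 − 153×205 = -1615
Denominator: √[(25963 − 23409)(44443 − 42025)] = √[2554 × 2418] = 2485.0698
r = -1615 / 2485.0698 ≈ -0.650

-0.650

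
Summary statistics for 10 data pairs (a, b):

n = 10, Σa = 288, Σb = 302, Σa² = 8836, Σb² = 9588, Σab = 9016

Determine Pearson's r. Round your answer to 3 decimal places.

r = (nΣab − ΣaΣb) / √[(nΣa² − (Σa)²)(nΣb² − (Σb)²)]
Numerator: 10×9016 − 288×302 = 3184
Denominator: √[(88360 − 82944)(95880 − 91204)] = √[5416 × 4676] = 5032.4165
r = 3184 / 5032.4165 ≈ 0.633

0.633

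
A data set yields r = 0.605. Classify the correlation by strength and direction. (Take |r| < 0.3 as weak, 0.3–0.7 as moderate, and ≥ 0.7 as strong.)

moderate positive

r = 0.605 > 0 so the relationship is positive.
|r| = 0.605, which falls in the moderate range.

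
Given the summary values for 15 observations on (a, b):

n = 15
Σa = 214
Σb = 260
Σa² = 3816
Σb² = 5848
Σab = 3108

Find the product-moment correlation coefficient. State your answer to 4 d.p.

r = (nΣab − ΣaΣb) / √[(nΣa² − (Σa)²)(nΣb² − (Σb)²)]
Numerator: 15×3108 − 214×260 = -9020
Denominator: √[(57240 − 45796)(87720 − 67600)] = √[11444 × 20120] = 15174.0990
r = -9020 / 15174.0990 ≈ -0.5944

-0.5944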